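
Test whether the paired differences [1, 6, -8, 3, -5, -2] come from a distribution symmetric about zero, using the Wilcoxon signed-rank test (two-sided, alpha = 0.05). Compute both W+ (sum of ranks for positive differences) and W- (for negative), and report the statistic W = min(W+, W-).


Step 1: Drop any zero differences (none here) and take |d_i|.
|d| = [1, 6, 8, 3, 5, 2]
Step 2: Midrank |d_i| (ties get averaged ranks).
ranks: |1|->1, |6|->5, |8|->6, |3|->3, |5|->4, |2|->2
Step 3: Attach original signs; sum ranks with positive sign and with negative sign.
W+ = 1 + 5 + 3 = 9
W- = 6 + 4 + 2 = 12
(Check: W+ + W- = 21 should equal n(n+1)/2 = 21.)
Step 4: Test statistic W = min(W+, W-) = 9.
Step 5: No ties, so the exact null distribution over the 2^6 = 64 sign assignments gives the two-sided p-value = 0.843750.
Step 6: alpha = 0.05. fail to reject H0.

W+ = 9, W- = 12, W = min = 9, p = 0.843750, fail to reject H0.


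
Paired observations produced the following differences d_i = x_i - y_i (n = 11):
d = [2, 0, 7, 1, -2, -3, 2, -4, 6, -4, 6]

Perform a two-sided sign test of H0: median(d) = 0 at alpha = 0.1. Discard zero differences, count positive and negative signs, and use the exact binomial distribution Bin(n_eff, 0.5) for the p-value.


Step 1: Discard zero differences. Original n = 11; n_eff = number of nonzero differences = 10.
Nonzero differences (with sign): +2, +7, +1, -2, -3, +2, -4, +6, -4, +6
Step 2: Count signs: positive = 6, negative = 4.
Step 3: Under H0: P(positive) = 0.5, so the number of positives S ~ Bin(10, 0.5).
Step 4: Two-sided exact p-value = sum of Bin(10,0.5) probabilities at or below the observed probability = 0.753906.
Step 5: alpha = 0.1. fail to reject H0.

n_eff = 10, pos = 6, neg = 4, p = 0.753906, fail to reject H0.


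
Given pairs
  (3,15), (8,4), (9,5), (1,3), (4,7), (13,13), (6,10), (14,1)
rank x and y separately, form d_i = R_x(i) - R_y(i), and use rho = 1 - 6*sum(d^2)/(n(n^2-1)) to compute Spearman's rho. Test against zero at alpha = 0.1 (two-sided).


Step 1: Rank x and y separately (midranks; no ties here).
rank(x): 3->2, 8->5, 9->6, 1->1, 4->3, 13->7, 6->4, 14->8
rank(y): 15->8, 4->3, 5->4, 3->2, 7->5, 13->7, 10->6, 1->1
Step 2: d_i = R_x(i) - R_y(i); compute d_i^2.
  (2-8)^2=36, (5-3)^2=4, (6-4)^2=4, (1-2)^2=1, (3-5)^2=4, (7-7)^2=0, (4-6)^2=4, (8-1)^2=49
sum(d^2) = 102.
Step 3: rho = 1 - 6*102 / (8*(8^2 - 1)) = 1 - 612/504 = -0.214286.
Step 4: Under H0, t = rho * sqrt((n-2)/(1-rho^2)) = -0.5374 ~ t(6).
Step 5: Two-sided p-value from the t-distribution with 6 df = 0.610344.
Step 6: alpha = 0.1. fail to reject H0.

rho = -0.2143, p = 0.610344, fail to reject H0 at alpha = 0.1.


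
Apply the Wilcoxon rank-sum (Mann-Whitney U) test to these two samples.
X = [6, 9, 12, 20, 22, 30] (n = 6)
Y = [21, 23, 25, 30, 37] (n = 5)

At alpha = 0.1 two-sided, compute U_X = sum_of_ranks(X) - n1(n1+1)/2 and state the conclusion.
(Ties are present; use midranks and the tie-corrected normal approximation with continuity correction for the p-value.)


Step 1: Combine and sort all 11 observations; assign midranks.
sorted (value, group): (6,X), (9,X), (12,X), (20,X), (21,Y), (22,X), (23,Y), (25,Y), (30,X), (30,Y), (37,Y)
ranks: 6->1, 9->2, 12->3, 20->4, 21->5, 22->6, 23->7, 25->8, 30->9.5, 30->9.5, 37->11
Step 2: Rank sum for X: R1 = 1 + 2 + 3 + 4 + 6 + 9.5 = 25.5.
Step 3: U_X = R1 - n1(n1+1)/2 = 25.5 - 6*7/2 = 25.5 - 21 = 4.5.
       U_Y = n1*n2 - U_X = 30 - 4.5 = 25.5.
Step 4: Ties are present, so use the tie-corrected normal approximation (with continuity correction) for the p-value.
Step 5: p-value = 0.067264; compare to alpha = 0.1. reject H0.

U_X = 4.5, p = 0.067264, reject H0 at alpha = 0.1.


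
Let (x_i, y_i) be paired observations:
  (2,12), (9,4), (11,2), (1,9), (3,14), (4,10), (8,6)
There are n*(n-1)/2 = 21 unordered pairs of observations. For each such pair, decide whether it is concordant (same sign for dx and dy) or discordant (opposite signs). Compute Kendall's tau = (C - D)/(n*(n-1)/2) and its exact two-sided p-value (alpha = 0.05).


Step 1: Enumerate the 21 unordered pairs (i,j) with i<j and classify each by sign(x_j-x_i) * sign(y_j-y_i).
  (1,2):dx=+7,dy=-8->D; (1,3):dx=+9,dy=-10->D; (1,4):dx=-1,dy=-3->C; (1,5):dx=+1,dy=+2->C
  (1,6):dx=+2,dy=-2->D; (1,7):dx=+6,dy=-6->D; (2,3):dx=+2,dy=-2->D; (2,4):dx=-8,dy=+5->D
  (2,5):dx=-6,dy=+10->D; (2,6):dx=-5,dy=+6->D; (2,7):dx=-1,dy=+2->D; (3,4):dx=-10,dy=+7->D
  (3,5):dx=-8,dy=+12->D; (3,6):dx=-7,dy=+8->D; (3,7):dx=-3,dy=+4->D; (4,5):dx=+2,dy=+5->C
  (4,6):dx=+3,dy=+1->C; (4,7):dx=+7,dy=-3->D; (5,6):dx=+1,dy=-4->D; (5,7):dx=+5,dy=-8->D
  (6,7):dx=+4,dy=-4->D
Step 2: C = 4, D = 17, total pairs = 21.
Step 3: tau = (C - D)/(n(n-1)/2) = (4 - 17)/21 = -0.619048.
Step 4: Exact two-sided p-value (enumerate n! = 5040 permutations of y under H0): p = 0.069048.
Step 5: alpha = 0.05. fail to reject H0.

tau_b = -0.6190 (C=4, D=17), p = 0.069048, fail to reject H0.


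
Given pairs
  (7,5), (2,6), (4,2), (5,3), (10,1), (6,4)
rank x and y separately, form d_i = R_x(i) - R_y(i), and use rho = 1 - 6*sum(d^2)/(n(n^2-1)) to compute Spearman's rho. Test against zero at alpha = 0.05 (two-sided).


Step 1: Rank x and y separately (midranks; no ties here).
rank(x): 7->5, 2->1, 4->2, 5->3, 10->6, 6->4
rank(y): 5->5, 6->6, 2->2, 3->3, 1->1, 4->4
Step 2: d_i = R_x(i) - R_y(i); compute d_i^2.
  (5-5)^2=0, (1-6)^2=25, (2-2)^2=0, (3-3)^2=0, (6-1)^2=25, (4-4)^2=0
sum(d^2) = 50.
Step 3: rho = 1 - 6*50 / (6*(6^2 - 1)) = 1 - 300/210 = -0.428571.
Step 4: Under H0, t = rho * sqrt((n-2)/(1-rho^2)) = -0.9487 ~ t(4).
Step 5: Two-sided p-value from the t-distribution with 4 df = 0.396501.
Step 6: alpha = 0.05. fail to reject H0.

rho = -0.4286, p = 0.396501, fail to reject H0 at alpha = 0.05.


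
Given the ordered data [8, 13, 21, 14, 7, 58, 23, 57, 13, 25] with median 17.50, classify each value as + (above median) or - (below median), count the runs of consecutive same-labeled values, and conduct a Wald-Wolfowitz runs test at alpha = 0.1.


Step 1: Compute median = 17.50; label A = above, B = below.
Labels in order: BBABBAAABA  (n_A = 5, n_B = 5)
Step 2: Count runs R = 6.
Step 3: Under H0 (random ordering), E[R] = 2*n_A*n_B/(n_A+n_B) + 1 = 2*5*5/10 + 1 = 6.0000.
        Var[R] = 2*n_A*n_B*(2*n_A*n_B - n_A - n_B) / ((n_A+n_B)^2 * (n_A+n_B-1)) = 2000/900 = 2.2222.
        SD[R] = 1.4907.
Step 4: R = E[R], so z = 0 with no continuity correction.
Step 5: Two-sided p-value via normal approximation = 2*(1 - Phi(|z|)) = 1.000000.
Step 6: alpha = 0.1. fail to reject H0.

R = 6, z = 0.0000, p = 1.000000, fail to reject H0.


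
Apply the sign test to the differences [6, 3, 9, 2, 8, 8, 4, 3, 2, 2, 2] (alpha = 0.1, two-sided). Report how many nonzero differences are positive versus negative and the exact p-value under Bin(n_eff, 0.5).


Step 1: Discard zero differences. Original n = 11; n_eff = number of nonzero differences = 11.
Nonzero differences (with sign): +6, +3, +9, +2, +8, +8, +4, +3, +2, +2, +2
Step 2: Count signs: positive = 11, negative = 0.
Step 3: Under H0: P(positive) = 0.5, so the number of positives S ~ Bin(11, 0.5).
Step 4: Two-sided exact p-value = sum of Bin(11,0.5) probabilities at or below the observed probability = 0.000977.
Step 5: alpha = 0.1. reject H0.

n_eff = 11, pos = 11, neg = 0, p = 0.000977, reject H0.


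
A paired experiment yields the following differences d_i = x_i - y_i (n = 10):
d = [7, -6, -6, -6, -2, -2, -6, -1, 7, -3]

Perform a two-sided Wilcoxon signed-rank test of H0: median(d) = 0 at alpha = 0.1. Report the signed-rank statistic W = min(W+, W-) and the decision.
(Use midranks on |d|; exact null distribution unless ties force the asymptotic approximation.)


Step 1: Drop any zero differences (none here) and take |d_i|.
|d| = [7, 6, 6, 6, 2, 2, 6, 1, 7, 3]
Step 2: Midrank |d_i| (ties get averaged ranks).
ranks: |7|->9.5, |6|->6.5, |6|->6.5, |6|->6.5, |2|->2.5, |2|->2.5, |6|->6.5, |1|->1, |7|->9.5, |3|->4
Step 3: Attach original signs; sum ranks with positive sign and with negative sign.
W+ = 9.5 + 9.5 = 19
W- = 6.5 + 6.5 + 6.5 + 2.5 + 2.5 + 6.5 + 1 + 4 = 36
(Check: W+ + W- = 55 should equal n(n+1)/2 = 55.)
Step 4: Test statistic W = min(W+, W-) = 19.
Step 5: Ties in |d|, so use the tie-corrected normal approximation.
        E[W] = n(n+1)/4 = 10*11/4 = 27.5.
        Tie groups: |d|=2 (t=2), |d|=6 (t=4), |d|=7 (t=2); sum(t^3 - t) = 72.
        Var[W] = n(n+1)(2n+1)/24 - sum(t^3-t)/48 = 2310/24 - 72/48 = 94.75.
        z = (W - E[W]) / sqrt(Var[W]) = (19 - 27.5) / 9.7340 = -0.8732.
        Two-sided p = 2*Phi(z) = 0.382537.
Step 6: alpha = 0.1. fail to reject H0.

W+ = 19, W- = 36, W = min = 19, p = 0.382537, fail to reject H0.


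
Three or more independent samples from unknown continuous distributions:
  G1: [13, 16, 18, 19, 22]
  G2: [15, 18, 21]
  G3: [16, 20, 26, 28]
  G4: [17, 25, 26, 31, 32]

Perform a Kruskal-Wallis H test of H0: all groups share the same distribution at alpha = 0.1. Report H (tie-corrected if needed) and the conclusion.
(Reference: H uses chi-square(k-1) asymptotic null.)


Step 1: Combine all N = 17 observations and assign midranks.
sorted (value, group, rank): (13,G1,1), (15,G2,2), (16,G1,3.5), (16,G3,3.5), (17,G4,5), (18,G1,6.5), (18,G2,6.5), (19,G1,8), (20,G3,9), (21,G2,10), (22,G1,11), (25,G4,12), (26,G3,13.5), (26,G4,13.5), (28,G3,15), (31,G4,16), (32,G4,17)
Step 2: Sum ranks within each group.
R_1 = 30 (n_1 = 5)
R_2 = 18.5 (n_2 = 3)
R_3 = 41 (n_3 = 4)
R_4 = 63.5 (n_4 = 5)
Step 3: H = 12/(N(N+1)) * sum(R_i^2/n_i) - 3(N+1)
     = 12/(17*18) * (30^2/5 + 18.5^2/3 + 41^2/4 + 63.5^2/5) - 3*18
     = 0.039216 * 1520.78 - 54
     = 5.638562.
Step 4: Ties present; correction factor C = 1 - 18/(17^3 - 17) = 0.996324. Corrected H = 5.638562 / 0.996324 = 5.659369.
Step 5: Under H0, H ~ chi^2(3); p-value = 0.129411.
Step 6: alpha = 0.1. fail to reject H0.

H = 5.6594, df = 3, p = 0.129411, fail to reject H0.


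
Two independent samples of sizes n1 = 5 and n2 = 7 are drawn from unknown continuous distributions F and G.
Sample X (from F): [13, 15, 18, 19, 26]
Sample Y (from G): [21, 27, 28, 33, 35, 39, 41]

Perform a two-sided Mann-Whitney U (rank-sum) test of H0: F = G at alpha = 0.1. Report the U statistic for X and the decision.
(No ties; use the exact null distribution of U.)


Step 1: Combine and sort all 12 observations; assign midranks.
sorted (value, group): (13,X), (15,X), (18,X), (19,X), (21,Y), (26,X), (27,Y), (28,Y), (33,Y), (35,Y), (39,Y), (41,Y)
ranks: 13->1, 15->2, 18->3, 19->4, 21->5, 26->6, 27->7, 28->8, 33->9, 35->10, 39->11, 41->12
Step 2: Rank sum for X: R1 = 1 + 2 + 3 + 4 + 6 = 16.
Step 3: U_X = R1 - n1(n1+1)/2 = 16 - 5*6/2 = 16 - 15 = 1.
       U_Y = n1*n2 - U_X = 35 - 1 = 34.
Step 4: No ties, so the exact null distribution of U (based on enumerating the C(12,5) = 792 equally likely rank assignments) gives the two-sided p-value.
Step 5: p-value = 0.005051; compare to alpha = 0.1. reject H0.

U_X = 1, p = 0.005051, reject H0 at alpha = 0.1.


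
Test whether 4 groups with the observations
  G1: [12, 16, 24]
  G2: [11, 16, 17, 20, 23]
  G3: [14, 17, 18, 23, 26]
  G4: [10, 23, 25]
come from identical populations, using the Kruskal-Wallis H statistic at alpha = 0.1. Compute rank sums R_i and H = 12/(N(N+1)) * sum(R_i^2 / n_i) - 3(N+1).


Step 1: Combine all N = 16 observations and assign midranks.
sorted (value, group, rank): (10,G4,1), (11,G2,2), (12,G1,3), (14,G3,4), (16,G1,5.5), (16,G2,5.5), (17,G2,7.5), (17,G3,7.5), (18,G3,9), (20,G2,10), (23,G2,12), (23,G3,12), (23,G4,12), (24,G1,14), (25,G4,15), (26,G3,16)
Step 2: Sum ranks within each group.
R_1 = 22.5 (n_1 = 3)
R_2 = 37 (n_2 = 5)
R_3 = 48.5 (n_3 = 5)
R_4 = 28 (n_4 = 3)
Step 3: H = 12/(N(N+1)) * sum(R_i^2/n_i) - 3(N+1)
     = 12/(16*17) * (22.5^2/3 + 37^2/5 + 48.5^2/5 + 28^2/3) - 3*17
     = 0.044118 * 1174.33 - 51
     = 0.808824.
Step 4: Ties present; correction factor C = 1 - 36/(16^3 - 16) = 0.991176. Corrected H = 0.808824 / 0.991176 = 0.816024.
Step 5: Under H0, H ~ chi^2(3); p-value = 0.845631.
Step 6: alpha = 0.1. fail to reject H0.

H = 0.8160, df = 3, p = 0.845631, fail to reject H0.


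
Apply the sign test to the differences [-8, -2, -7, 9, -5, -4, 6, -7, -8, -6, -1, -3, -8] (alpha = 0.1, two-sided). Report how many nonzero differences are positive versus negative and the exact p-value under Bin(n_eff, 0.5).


Step 1: Discard zero differences. Original n = 13; n_eff = number of nonzero differences = 13.
Nonzero differences (with sign): -8, -2, -7, +9, -5, -4, +6, -7, -8, -6, -1, -3, -8
Step 2: Count signs: positive = 2, negative = 11.
Step 3: Under H0: P(positive) = 0.5, so the number of positives S ~ Bin(13, 0.5).
Step 4: Two-sided exact p-value = sum of Bin(13,0.5) probabilities at or below the observed probability = 0.022461.
Step 5: alpha = 0.1. reject H0.

n_eff = 13, pos = 2, neg = 11, p = 0.022461, reject H0.


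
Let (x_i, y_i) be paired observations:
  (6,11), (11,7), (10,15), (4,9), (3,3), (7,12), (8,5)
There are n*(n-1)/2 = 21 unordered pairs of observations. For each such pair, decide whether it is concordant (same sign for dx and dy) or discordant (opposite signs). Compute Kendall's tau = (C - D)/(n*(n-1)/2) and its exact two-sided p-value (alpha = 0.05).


Step 1: Enumerate the 21 unordered pairs (i,j) with i<j and classify each by sign(x_j-x_i) * sign(y_j-y_i).
  (1,2):dx=+5,dy=-4->D; (1,3):dx=+4,dy=+4->C; (1,4):dx=-2,dy=-2->C; (1,5):dx=-3,dy=-8->C
  (1,6):dx=+1,dy=+1->C; (1,7):dx=+2,dy=-6->D; (2,3):dx=-1,dy=+8->D; (2,4):dx=-7,dy=+2->D
  (2,5):dx=-8,dy=-4->C; (2,6):dx=-4,dy=+5->D; (2,7):dx=-3,dy=-2->C; (3,4):dx=-6,dy=-6->C
  (3,5):dx=-7,dy=-12->C; (3,6):dx=-3,dy=-3->C; (3,7):dx=-2,dy=-10->C; (4,5):dx=-1,dy=-6->C
  (4,6):dx=+3,dy=+3->C; (4,7):dx=+4,dy=-4->D; (5,6):dx=+4,dy=+9->C; (5,7):dx=+5,dy=+2->C
  (6,7):dx=+1,dy=-7->D
Step 2: C = 14, D = 7, total pairs = 21.
Step 3: tau = (C - D)/(n(n-1)/2) = (14 - 7)/21 = 0.333333.
Step 4: Exact two-sided p-value (enumerate n! = 5040 permutations of y under H0): p = 0.381349.
Step 5: alpha = 0.05. fail to reject H0.

tau_b = 0.3333 (C=14, D=7), p = 0.381349, fail to reject H0.


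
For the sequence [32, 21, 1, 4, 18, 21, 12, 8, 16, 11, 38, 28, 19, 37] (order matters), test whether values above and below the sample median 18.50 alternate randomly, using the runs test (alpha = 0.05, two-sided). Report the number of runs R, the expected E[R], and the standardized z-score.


Step 1: Compute median = 18.50; label A = above, B = below.
Labels in order: AABBBABBBBAAAA  (n_A = 7, n_B = 7)
Step 2: Count runs R = 5.
Step 3: Under H0 (random ordering), E[R] = 2*n_A*n_B/(n_A+n_B) + 1 = 2*7*7/14 + 1 = 8.0000.
        Var[R] = 2*n_A*n_B*(2*n_A*n_B - n_A - n_B) / ((n_A+n_B)^2 * (n_A+n_B-1)) = 8232/2548 = 3.2308.
        SD[R] = 1.7974.
Step 4: Continuity-corrected z = (R + 0.5 - E[R]) / SD[R] = (5 + 0.5 - 8.0000) / 1.7974 = -1.3909.
Step 5: Two-sided p-value via normal approximation = 2*(1 - Phi(|z|)) = 0.164264.
Step 6: alpha = 0.05. fail to reject H0.

R = 5, z = -1.3909, p = 0.164264, fail to reject H0.


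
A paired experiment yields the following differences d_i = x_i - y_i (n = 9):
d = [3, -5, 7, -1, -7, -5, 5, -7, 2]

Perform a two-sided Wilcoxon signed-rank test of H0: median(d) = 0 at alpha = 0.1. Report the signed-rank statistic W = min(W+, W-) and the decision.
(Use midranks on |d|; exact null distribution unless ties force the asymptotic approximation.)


Step 1: Drop any zero differences (none here) and take |d_i|.
|d| = [3, 5, 7, 1, 7, 5, 5, 7, 2]
Step 2: Midrank |d_i| (ties get averaged ranks).
ranks: |3|->3, |5|->5, |7|->8, |1|->1, |7|->8, |5|->5, |5|->5, |7|->8, |2|->2
Step 3: Attach original signs; sum ranks with positive sign and with negative sign.
W+ = 3 + 8 + 5 + 2 = 18
W- = 5 + 1 + 8 + 5 + 8 = 27
(Check: W+ + W- = 45 should equal n(n+1)/2 = 45.)
Step 4: Test statistic W = min(W+, W-) = 18.
Step 5: Ties in |d|, so use the tie-corrected normal approximation.
        E[W] = n(n+1)/4 = 9*10/4 = 22.5.
        Tie groups: |d|=5 (t=3), |d|=7 (t=3); sum(t^3 - t) = 48.
        Var[W] = n(n+1)(2n+1)/24 - sum(t^3-t)/48 = 1710/24 - 48/48 = 70.25.
        z = (W - E[W]) / sqrt(Var[W]) = (18 - 22.5) / 8.3815 = -0.5369.
        Two-sided p = 2*Phi(z) = 0.591340.
Step 6: alpha = 0.1. fail to reject H0.

W+ = 18, W- = 27, W = min = 18, p = 0.591340, fail to reject H0.


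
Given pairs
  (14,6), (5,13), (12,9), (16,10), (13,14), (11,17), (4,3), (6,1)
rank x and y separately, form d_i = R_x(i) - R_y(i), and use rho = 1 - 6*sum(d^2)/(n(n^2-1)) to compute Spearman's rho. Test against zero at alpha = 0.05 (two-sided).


Step 1: Rank x and y separately (midranks; no ties here).
rank(x): 14->7, 5->2, 12->5, 16->8, 13->6, 11->4, 4->1, 6->3
rank(y): 6->3, 13->6, 9->4, 10->5, 14->7, 17->8, 3->2, 1->1
Step 2: d_i = R_x(i) - R_y(i); compute d_i^2.
  (7-3)^2=16, (2-6)^2=16, (5-4)^2=1, (8-5)^2=9, (6-7)^2=1, (4-8)^2=16, (1-2)^2=1, (3-1)^2=4
sum(d^2) = 64.
Step 3: rho = 1 - 6*64 / (8*(8^2 - 1)) = 1 - 384/504 = 0.238095.
Step 4: Under H0, t = rho * sqrt((n-2)/(1-rho^2)) = 0.6005 ~ t(6).
Step 5: Two-sided p-value from the t-distribution with 6 df = 0.570156.
Step 6: alpha = 0.05. fail to reject H0.

rho = 0.2381, p = 0.570156, fail to reject H0 at alpha = 0.05.


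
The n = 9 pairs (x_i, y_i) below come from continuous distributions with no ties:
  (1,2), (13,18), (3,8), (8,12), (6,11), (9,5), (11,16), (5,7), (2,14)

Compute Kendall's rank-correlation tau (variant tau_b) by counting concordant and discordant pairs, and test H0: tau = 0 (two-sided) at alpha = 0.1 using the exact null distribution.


Step 1: Enumerate the 36 unordered pairs (i,j) with i<j and classify each by sign(x_j-x_i) * sign(y_j-y_i).
  (1,2):dx=+12,dy=+16->C; (1,3):dx=+2,dy=+6->C; (1,4):dx=+7,dy=+10->C; (1,5):dx=+5,dy=+9->C
  (1,6):dx=+8,dy=+3->C; (1,7):dx=+10,dy=+14->C; (1,8):dx=+4,dy=+5->C; (1,9):dx=+1,dy=+12->C
  (2,3):dx=-10,dy=-10->C; (2,4):dx=-5,dy=-6->C; (2,5):dx=-7,dy=-7->C; (2,6):dx=-4,dy=-13->C
  (2,7):dx=-2,dy=-2->C; (2,8):dx=-8,dy=-11->C; (2,9):dx=-11,dy=-4->C; (3,4):dx=+5,dy=+4->C
  (3,5):dx=+3,dy=+3->C; (3,6):dx=+6,dy=-3->D; (3,7):dx=+8,dy=+8->C; (3,8):dx=+2,dy=-1->D
  (3,9):dx=-1,dy=+6->D; (4,5):dx=-2,dy=-1->C; (4,6):dx=+1,dy=-7->D; (4,7):dx=+3,dy=+4->C
  (4,8):dx=-3,dy=-5->C; (4,9):dx=-6,dy=+2->D; (5,6):dx=+3,dy=-6->D; (5,7):dx=+5,dy=+5->C
  (5,8):dx=-1,dy=-4->C; (5,9):dx=-4,dy=+3->D; (6,7):dx=+2,dy=+11->C; (6,8):dx=-4,dy=+2->D
  (6,9):dx=-7,dy=+9->D; (7,8):dx=-6,dy=-9->C; (7,9):dx=-9,dy=-2->C; (8,9):dx=-3,dy=+7->D
Step 2: C = 26, D = 10, total pairs = 36.
Step 3: tau = (C - D)/(n(n-1)/2) = (26 - 10)/36 = 0.444444.
Step 4: Exact two-sided p-value (enumerate n! = 362880 permutations of y under H0): p = 0.119439.
Step 5: alpha = 0.1. fail to reject H0.

tau_b = 0.4444 (C=26, D=10), p = 0.119439, fail to reject H0.


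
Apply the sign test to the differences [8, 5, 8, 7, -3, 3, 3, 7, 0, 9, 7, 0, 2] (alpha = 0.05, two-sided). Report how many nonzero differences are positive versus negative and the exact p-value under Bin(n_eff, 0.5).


Step 1: Discard zero differences. Original n = 13; n_eff = number of nonzero differences = 11.
Nonzero differences (with sign): +8, +5, +8, +7, -3, +3, +3, +7, +9, +7, +2
Step 2: Count signs: positive = 10, negative = 1.
Step 3: Under H0: P(positive) = 0.5, so the number of positives S ~ Bin(11, 0.5).
Step 4: Two-sided exact p-value = sum of Bin(11,0.5) probabilities at or below the observed probability = 0.011719.
Step 5: alpha = 0.05. reject H0.

n_eff = 11, pos = 10, neg = 1, p = 0.011719, reject H0.


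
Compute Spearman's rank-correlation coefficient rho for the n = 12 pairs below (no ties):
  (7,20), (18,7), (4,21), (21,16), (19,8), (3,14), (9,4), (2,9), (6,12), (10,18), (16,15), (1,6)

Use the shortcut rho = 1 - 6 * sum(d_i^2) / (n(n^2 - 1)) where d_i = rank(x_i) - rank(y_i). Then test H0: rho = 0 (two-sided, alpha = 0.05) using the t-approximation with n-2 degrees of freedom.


Step 1: Rank x and y separately (midranks; no ties here).
rank(x): 7->6, 18->10, 4->4, 21->12, 19->11, 3->3, 9->7, 2->2, 6->5, 10->8, 16->9, 1->1
rank(y): 20->11, 7->3, 21->12, 16->9, 8->4, 14->7, 4->1, 9->5, 12->6, 18->10, 15->8, 6->2
Step 2: d_i = R_x(i) - R_y(i); compute d_i^2.
  (6-11)^2=25, (10-3)^2=49, (4-12)^2=64, (12-9)^2=9, (11-4)^2=49, (3-7)^2=16, (7-1)^2=36, (2-5)^2=9, (5-6)^2=1, (8-10)^2=4, (9-8)^2=1, (1-2)^2=1
sum(d^2) = 264.
Step 3: rho = 1 - 6*264 / (12*(12^2 - 1)) = 1 - 1584/1716 = 0.076923.
Step 4: Under H0, t = rho * sqrt((n-2)/(1-rho^2)) = 0.2440 ~ t(10).
Step 5: Two-sided p-value from the t-distribution with 10 df = 0.812183.
Step 6: alpha = 0.05. fail to reject H0.

rho = 0.0769, p = 0.812183, fail to reject H0 at alpha = 0.05.


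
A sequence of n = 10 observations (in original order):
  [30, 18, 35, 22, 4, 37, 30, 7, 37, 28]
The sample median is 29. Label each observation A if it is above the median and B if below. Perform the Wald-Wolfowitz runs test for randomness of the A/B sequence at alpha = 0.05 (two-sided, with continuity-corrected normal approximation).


Step 1: Compute median = 29; label A = above, B = below.
Labels in order: ABABBAABAB  (n_A = 5, n_B = 5)
Step 2: Count runs R = 8.
Step 3: Under H0 (random ordering), E[R] = 2*n_A*n_B/(n_A+n_B) + 1 = 2*5*5/10 + 1 = 6.0000.
        Var[R] = 2*n_A*n_B*(2*n_A*n_B - n_A - n_B) / ((n_A+n_B)^2 * (n_A+n_B-1)) = 2000/900 = 2.2222.
        SD[R] = 1.4907.
Step 4: Continuity-corrected z = (R - 0.5 - E[R]) / SD[R] = (8 - 0.5 - 6.0000) / 1.4907 = 1.0062.
Step 5: Two-sided p-value via normal approximation = 2*(1 - Phi(|z|)) = 0.314305.
Step 6: alpha = 0.05. fail to reject H0.

R = 8, z = 1.0062, p = 0.314305, fail to reject H0.


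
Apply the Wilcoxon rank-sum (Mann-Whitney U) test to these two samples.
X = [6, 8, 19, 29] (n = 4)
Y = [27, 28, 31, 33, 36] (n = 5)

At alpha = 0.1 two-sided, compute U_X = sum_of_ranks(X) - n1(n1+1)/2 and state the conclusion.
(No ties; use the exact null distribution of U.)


Step 1: Combine and sort all 9 observations; assign midranks.
sorted (value, group): (6,X), (8,X), (19,X), (27,Y), (28,Y), (29,X), (31,Y), (33,Y), (36,Y)
ranks: 6->1, 8->2, 19->3, 27->4, 28->5, 29->6, 31->7, 33->8, 36->9
Step 2: Rank sum for X: R1 = 1 + 2 + 3 + 6 = 12.
Step 3: U_X = R1 - n1(n1+1)/2 = 12 - 4*5/2 = 12 - 10 = 2.
       U_Y = n1*n2 - U_X = 20 - 2 = 18.
Step 4: No ties, so the exact null distribution of U (based on enumerating the C(9,4) = 126 equally likely rank assignments) gives the two-sided p-value.
Step 5: p-value = 0.063492; compare to alpha = 0.1. reject H0.

U_X = 2, p = 0.063492, reject H0 at alpha = 0.1.


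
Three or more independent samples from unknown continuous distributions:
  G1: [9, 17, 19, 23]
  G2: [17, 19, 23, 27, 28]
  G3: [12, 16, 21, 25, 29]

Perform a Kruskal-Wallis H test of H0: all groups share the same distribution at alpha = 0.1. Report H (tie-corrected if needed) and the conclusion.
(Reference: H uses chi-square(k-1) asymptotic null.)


Step 1: Combine all N = 14 observations and assign midranks.
sorted (value, group, rank): (9,G1,1), (12,G3,2), (16,G3,3), (17,G1,4.5), (17,G2,4.5), (19,G1,6.5), (19,G2,6.5), (21,G3,8), (23,G1,9.5), (23,G2,9.5), (25,G3,11), (27,G2,12), (28,G2,13), (29,G3,14)
Step 2: Sum ranks within each group.
R_1 = 21.5 (n_1 = 4)
R_2 = 45.5 (n_2 = 5)
R_3 = 38 (n_3 = 5)
Step 3: H = 12/(N(N+1)) * sum(R_i^2/n_i) - 3(N+1)
     = 12/(14*15) * (21.5^2/4 + 45.5^2/5 + 38^2/5) - 3*15
     = 0.057143 * 818.413 - 45
     = 1.766429.
Step 4: Ties present; correction factor C = 1 - 18/(14^3 - 14) = 0.993407. Corrected H = 1.766429 / 0.993407 = 1.778153.
Step 5: Under H0, H ~ chi^2(2); p-value = 0.411035.
Step 6: alpha = 0.1. fail to reject H0.

H = 1.7782, df = 2, p = 0.411035, fail to reject H0.


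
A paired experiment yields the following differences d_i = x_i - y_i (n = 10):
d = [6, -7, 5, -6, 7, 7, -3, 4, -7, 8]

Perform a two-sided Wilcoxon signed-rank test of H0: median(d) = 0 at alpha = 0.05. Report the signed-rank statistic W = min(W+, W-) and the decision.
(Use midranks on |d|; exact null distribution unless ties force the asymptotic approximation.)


Step 1: Drop any zero differences (none here) and take |d_i|.
|d| = [6, 7, 5, 6, 7, 7, 3, 4, 7, 8]
Step 2: Midrank |d_i| (ties get averaged ranks).
ranks: |6|->4.5, |7|->7.5, |5|->3, |6|->4.5, |7|->7.5, |7|->7.5, |3|->1, |4|->2, |7|->7.5, |8|->10
Step 3: Attach original signs; sum ranks with positive sign and with negative sign.
W+ = 4.5 + 3 + 7.5 + 7.5 + 2 + 10 = 34.5
W- = 7.5 + 4.5 + 1 + 7.5 = 20.5
(Check: W+ + W- = 55 should equal n(n+1)/2 = 55.)
Step 4: Test statistic W = min(W+, W-) = 20.5.
Step 5: Ties in |d|, so use the tie-corrected normal approximation.
        E[W] = n(n+1)/4 = 10*11/4 = 27.5.
        Tie groups: |d|=6 (t=2), |d|=7 (t=4); sum(t^3 - t) = 66.
        Var[W] = n(n+1)(2n+1)/24 - sum(t^3-t)/48 = 2310/24 - 66/48 = 94.875.
        z = (W - E[W]) / sqrt(Var[W]) = (20.5 - 27.5) / 9.7404 = -0.7187.
        Two-sided p = 2*Phi(z) = 0.472352.
Step 6: alpha = 0.05. fail to reject H0.

W+ = 34.5, W- = 20.5, W = min = 20.5, p = 0.472352, fail to reject H0.


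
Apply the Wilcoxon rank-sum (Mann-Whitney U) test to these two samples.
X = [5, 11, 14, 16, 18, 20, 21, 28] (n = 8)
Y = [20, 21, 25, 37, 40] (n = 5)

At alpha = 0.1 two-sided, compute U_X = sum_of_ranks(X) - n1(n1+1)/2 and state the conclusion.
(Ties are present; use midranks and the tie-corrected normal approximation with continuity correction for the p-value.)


Step 1: Combine and sort all 13 observations; assign midranks.
sorted (value, group): (5,X), (11,X), (14,X), (16,X), (18,X), (20,X), (20,Y), (21,X), (21,Y), (25,Y), (28,X), (37,Y), (40,Y)
ranks: 5->1, 11->2, 14->3, 16->4, 18->5, 20->6.5, 20->6.5, 21->8.5, 21->8.5, 25->10, 28->11, 37->12, 40->13
Step 2: Rank sum for X: R1 = 1 + 2 + 3 + 4 + 5 + 6.5 + 8.5 + 11 = 41.
Step 3: U_X = R1 - n1(n1+1)/2 = 41 - 8*9/2 = 41 - 36 = 5.
       U_Y = n1*n2 - U_X = 40 - 5 = 35.
Step 4: Ties are present, so use the tie-corrected normal approximation (with continuity correction) for the p-value.
Step 5: p-value = 0.033301; compare to alpha = 0.1. reject H0.

U_X = 5, p = 0.033301, reject H0 at alpha = 0.1.


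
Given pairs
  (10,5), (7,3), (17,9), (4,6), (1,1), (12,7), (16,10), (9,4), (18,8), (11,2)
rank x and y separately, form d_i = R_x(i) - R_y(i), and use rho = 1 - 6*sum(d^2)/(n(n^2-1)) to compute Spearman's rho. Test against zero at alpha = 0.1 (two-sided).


Step 1: Rank x and y separately (midranks; no ties here).
rank(x): 10->5, 7->3, 17->9, 4->2, 1->1, 12->7, 16->8, 9->4, 18->10, 11->6
rank(y): 5->5, 3->3, 9->9, 6->6, 1->1, 7->7, 10->10, 4->4, 8->8, 2->2
Step 2: d_i = R_x(i) - R_y(i); compute d_i^2.
  (5-5)^2=0, (3-3)^2=0, (9-9)^2=0, (2-6)^2=16, (1-1)^2=0, (7-7)^2=0, (8-10)^2=4, (4-4)^2=0, (10-8)^2=4, (6-2)^2=16
sum(d^2) = 40.
Step 3: rho = 1 - 6*40 / (10*(10^2 - 1)) = 1 - 240/990 = 0.757576.
Step 4: Under H0, t = rho * sqrt((n-2)/(1-rho^2)) = 3.2827 ~ t(8).
Step 5: Two-sided p-value from the t-distribution with 8 df = 0.011143.
Step 6: alpha = 0.1. reject H0.

rho = 0.7576, p = 0.011143, reject H0 at alpha = 0.1.


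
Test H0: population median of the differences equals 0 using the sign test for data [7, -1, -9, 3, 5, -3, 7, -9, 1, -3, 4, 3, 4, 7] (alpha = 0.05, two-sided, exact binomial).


Step 1: Discard zero differences. Original n = 14; n_eff = number of nonzero differences = 14.
Nonzero differences (with sign): +7, -1, -9, +3, +5, -3, +7, -9, +1, -3, +4, +3, +4, +7
Step 2: Count signs: positive = 9, negative = 5.
Step 3: Under H0: P(positive) = 0.5, so the number of positives S ~ Bin(14, 0.5).
Step 4: Two-sided exact p-value = sum of Bin(14,0.5) probabilities at or below the observed probability = 0.423950.
Step 5: alpha = 0.05. fail to reject H0.

n_eff = 14, pos = 9, neg = 5, p = 0.423950, fail to reject H0.


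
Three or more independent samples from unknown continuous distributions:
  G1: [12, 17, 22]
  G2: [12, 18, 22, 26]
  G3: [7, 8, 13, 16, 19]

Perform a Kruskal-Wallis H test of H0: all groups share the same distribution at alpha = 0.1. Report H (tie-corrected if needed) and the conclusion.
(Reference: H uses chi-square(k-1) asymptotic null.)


Step 1: Combine all N = 12 observations and assign midranks.
sorted (value, group, rank): (7,G3,1), (8,G3,2), (12,G1,3.5), (12,G2,3.5), (13,G3,5), (16,G3,6), (17,G1,7), (18,G2,8), (19,G3,9), (22,G1,10.5), (22,G2,10.5), (26,G2,12)
Step 2: Sum ranks within each group.
R_1 = 21 (n_1 = 3)
R_2 = 34 (n_2 = 4)
R_3 = 23 (n_3 = 5)
Step 3: H = 12/(N(N+1)) * sum(R_i^2/n_i) - 3(N+1)
     = 12/(12*13) * (21^2/3 + 34^2/4 + 23^2/5) - 3*13
     = 0.076923 * 541.8 - 39
     = 2.676923.
Step 4: Ties present; correction factor C = 1 - 12/(12^3 - 12) = 0.993007. Corrected H = 2.676923 / 0.993007 = 2.695775.
Step 5: Under H0, H ~ chi^2(2); p-value = 0.259789.
Step 6: alpha = 0.1. fail to reject H0.

H = 2.6958, df = 2, p = 0.259789, fail to reject H0.


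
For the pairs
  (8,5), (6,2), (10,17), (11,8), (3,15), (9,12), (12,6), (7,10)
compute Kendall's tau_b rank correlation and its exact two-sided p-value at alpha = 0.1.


Step 1: Enumerate the 28 unordered pairs (i,j) with i<j and classify each by sign(x_j-x_i) * sign(y_j-y_i).
  (1,2):dx=-2,dy=-3->C; (1,3):dx=+2,dy=+12->C; (1,4):dx=+3,dy=+3->C; (1,5):dx=-5,dy=+10->D
  (1,6):dx=+1,dy=+7->C; (1,7):dx=+4,dy=+1->C; (1,8):dx=-1,dy=+5->D; (2,3):dx=+4,dy=+15->C
  (2,4):dx=+5,dy=+6->C; (2,5):dx=-3,dy=+13->D; (2,6):dx=+3,dy=+10->C; (2,7):dx=+6,dy=+4->C
  (2,8):dx=+1,dy=+8->C; (3,4):dx=+1,dy=-9->D; (3,5):dx=-7,dy=-2->C; (3,6):dx=-1,dy=-5->C
  (3,7):dx=+2,dy=-11->D; (3,8):dx=-3,dy=-7->C; (4,5):dx=-8,dy=+7->D; (4,6):dx=-2,dy=+4->D
  (4,7):dx=+1,dy=-2->D; (4,8):dx=-4,dy=+2->D; (5,6):dx=+6,dy=-3->D; (5,7):dx=+9,dy=-9->D
  (5,8):dx=+4,dy=-5->D; (6,7):dx=+3,dy=-6->D; (6,8):dx=-2,dy=-2->C; (7,8):dx=-5,dy=+4->D
Step 2: C = 14, D = 14, total pairs = 28.
Step 3: tau = (C - D)/(n(n-1)/2) = (14 - 14)/28 = 0.000000.
Step 4: Exact two-sided p-value (enumerate n! = 40320 permutations of y under H0): p = 1.000000.
Step 5: alpha = 0.1. fail to reject H0.

tau_b = 0.0000 (C=14, D=14), p = 1.000000, fail to reject H0.


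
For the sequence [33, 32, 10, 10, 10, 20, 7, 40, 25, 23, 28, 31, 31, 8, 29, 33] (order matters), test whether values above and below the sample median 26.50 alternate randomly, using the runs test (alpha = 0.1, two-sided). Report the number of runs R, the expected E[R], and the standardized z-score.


Step 1: Compute median = 26.50; label A = above, B = below.
Labels in order: AABBBBBABBAAABAA  (n_A = 8, n_B = 8)
Step 2: Count runs R = 7.
Step 3: Under H0 (random ordering), E[R] = 2*n_A*n_B/(n_A+n_B) + 1 = 2*8*8/16 + 1 = 9.0000.
        Var[R] = 2*n_A*n_B*(2*n_A*n_B - n_A - n_B) / ((n_A+n_B)^2 * (n_A+n_B-1)) = 14336/3840 = 3.7333.
        SD[R] = 1.9322.
Step 4: Continuity-corrected z = (R + 0.5 - E[R]) / SD[R] = (7 + 0.5 - 9.0000) / 1.9322 = -0.7763.
Step 5: Two-sided p-value via normal approximation = 2*(1 - Phi(|z|)) = 0.437558.
Step 6: alpha = 0.1. fail to reject H0.

R = 7, z = -0.7763, p = 0.437558, fail to reject H0.


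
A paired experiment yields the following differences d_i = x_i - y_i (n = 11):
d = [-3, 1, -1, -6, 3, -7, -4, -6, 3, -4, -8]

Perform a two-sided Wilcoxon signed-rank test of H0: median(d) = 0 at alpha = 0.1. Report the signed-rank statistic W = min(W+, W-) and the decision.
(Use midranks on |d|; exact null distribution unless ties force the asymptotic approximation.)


Step 1: Drop any zero differences (none here) and take |d_i|.
|d| = [3, 1, 1, 6, 3, 7, 4, 6, 3, 4, 8]
Step 2: Midrank |d_i| (ties get averaged ranks).
ranks: |3|->4, |1|->1.5, |1|->1.5, |6|->8.5, |3|->4, |7|->10, |4|->6.5, |6|->8.5, |3|->4, |4|->6.5, |8|->11
Step 3: Attach original signs; sum ranks with positive sign and with negative sign.
W+ = 1.5 + 4 + 4 = 9.5
W- = 4 + 1.5 + 8.5 + 10 + 6.5 + 8.5 + 6.5 + 11 = 56.5
(Check: W+ + W- = 66 should equal n(n+1)/2 = 66.)
Step 4: Test statistic W = min(W+, W-) = 9.5.
Step 5: Ties in |d|, so use the tie-corrected normal approximation.
        E[W] = n(n+1)/4 = 11*12/4 = 33.
        Tie groups: |d|=1 (t=2), |d|=3 (t=3), |d|=4 (t=2), |d|=6 (t=2); sum(t^3 - t) = 42.
        Var[W] = n(n+1)(2n+1)/24 - sum(t^3-t)/48 = 3036/24 - 42/48 = 125.625.
        z = (W - E[W]) / sqrt(Var[W]) = (9.5 - 33) / 11.2083 = -2.0967.
        Two-sided p = 2*Phi(z) = 0.036023.
Step 6: alpha = 0.1. reject H0.

W+ = 9.5, W- = 56.5, W = min = 9.5, p = 0.036023, reject H0.


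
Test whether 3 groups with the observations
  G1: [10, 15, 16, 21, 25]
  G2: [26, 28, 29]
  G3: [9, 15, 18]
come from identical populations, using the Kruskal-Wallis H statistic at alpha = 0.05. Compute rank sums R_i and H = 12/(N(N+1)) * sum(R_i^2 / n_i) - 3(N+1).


Step 1: Combine all N = 11 observations and assign midranks.
sorted (value, group, rank): (9,G3,1), (10,G1,2), (15,G1,3.5), (15,G3,3.5), (16,G1,5), (18,G3,6), (21,G1,7), (25,G1,8), (26,G2,9), (28,G2,10), (29,G2,11)
Step 2: Sum ranks within each group.
R_1 = 25.5 (n_1 = 5)
R_2 = 30 (n_2 = 3)
R_3 = 10.5 (n_3 = 3)
Step 3: H = 12/(N(N+1)) * sum(R_i^2/n_i) - 3(N+1)
     = 12/(11*12) * (25.5^2/5 + 30^2/3 + 10.5^2/3) - 3*12
     = 0.090909 * 466.8 - 36
     = 6.436364.
Step 4: Ties present; correction factor C = 1 - 6/(11^3 - 11) = 0.995455. Corrected H = 6.436364 / 0.995455 = 6.465753.
Step 5: Under H0, H ~ chi^2(2); p-value = 0.039444.
Step 6: alpha = 0.05. reject H0.

H = 6.4658, df = 2, p = 0.039444, reject H0.


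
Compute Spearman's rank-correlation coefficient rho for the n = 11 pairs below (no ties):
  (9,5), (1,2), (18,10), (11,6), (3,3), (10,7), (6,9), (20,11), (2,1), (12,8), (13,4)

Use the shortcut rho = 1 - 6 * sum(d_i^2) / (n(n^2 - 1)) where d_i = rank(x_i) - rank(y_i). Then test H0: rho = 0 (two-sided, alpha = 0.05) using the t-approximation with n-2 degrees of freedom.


Step 1: Rank x and y separately (midranks; no ties here).
rank(x): 9->5, 1->1, 18->10, 11->7, 3->3, 10->6, 6->4, 20->11, 2->2, 12->8, 13->9
rank(y): 5->5, 2->2, 10->10, 6->6, 3->3, 7->7, 9->9, 11->11, 1->1, 8->8, 4->4
Step 2: d_i = R_x(i) - R_y(i); compute d_i^2.
  (5-5)^2=0, (1-2)^2=1, (10-10)^2=0, (7-6)^2=1, (3-3)^2=0, (6-7)^2=1, (4-9)^2=25, (11-11)^2=0, (2-1)^2=1, (8-8)^2=0, (9-4)^2=25
sum(d^2) = 54.
Step 3: rho = 1 - 6*54 / (11*(11^2 - 1)) = 1 - 324/1320 = 0.754545.
Step 4: Under H0, t = rho * sqrt((n-2)/(1-rho^2)) = 3.4494 ~ t(9).
Step 5: Two-sided p-value from the t-distribution with 9 df = 0.007282.
Step 6: alpha = 0.05. reject H0.

rho = 0.7545, p = 0.007282, reject H0 at alpha = 0.05.


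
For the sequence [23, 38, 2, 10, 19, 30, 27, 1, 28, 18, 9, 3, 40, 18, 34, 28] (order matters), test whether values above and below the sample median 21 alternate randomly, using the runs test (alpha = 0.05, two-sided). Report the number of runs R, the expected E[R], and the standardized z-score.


Step 1: Compute median = 21; label A = above, B = below.
Labels in order: AABBBAABABBBABAA  (n_A = 8, n_B = 8)
Step 2: Count runs R = 9.
Step 3: Under H0 (random ordering), E[R] = 2*n_A*n_B/(n_A+n_B) + 1 = 2*8*8/16 + 1 = 9.0000.
        Var[R] = 2*n_A*n_B*(2*n_A*n_B - n_A - n_B) / ((n_A+n_B)^2 * (n_A+n_B-1)) = 14336/3840 = 3.7333.
        SD[R] = 1.9322.
Step 4: R = E[R], so z = 0 with no continuity correction.
Step 5: Two-sided p-value via normal approximation = 2*(1 - Phi(|z|)) = 1.000000.
Step 6: alpha = 0.05. fail to reject H0.

R = 9, z = 0.0000, p = 1.000000, fail to reject H0.


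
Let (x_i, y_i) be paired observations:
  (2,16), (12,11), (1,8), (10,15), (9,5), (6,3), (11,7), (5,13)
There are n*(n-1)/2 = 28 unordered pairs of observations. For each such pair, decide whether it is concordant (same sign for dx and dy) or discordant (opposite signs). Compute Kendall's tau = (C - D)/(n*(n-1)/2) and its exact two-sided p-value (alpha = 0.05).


Step 1: Enumerate the 28 unordered pairs (i,j) with i<j and classify each by sign(x_j-x_i) * sign(y_j-y_i).
  (1,2):dx=+10,dy=-5->D; (1,3):dx=-1,dy=-8->C; (1,4):dx=+8,dy=-1->D; (1,5):dx=+7,dy=-11->D
  (1,6):dx=+4,dy=-13->D; (1,7):dx=+9,dy=-9->D; (1,8):dx=+3,dy=-3->D; (2,3):dx=-11,dy=-3->C
  (2,4):dx=-2,dy=+4->D; (2,5):dx=-3,dy=-6->C; (2,6):dx=-6,dy=-8->C; (2,7):dx=-1,dy=-4->C
  (2,8):dx=-7,dy=+2->D; (3,4):dx=+9,dy=+7->C; (3,5):dx=+8,dy=-3->D; (3,6):dx=+5,dy=-5->D
  (3,7):dx=+10,dy=-1->D; (3,8):dx=+4,dy=+5->C; (4,5):dx=-1,dy=-10->C; (4,6):dx=-4,dy=-12->C
  (4,7):dx=+1,dy=-8->D; (4,8):dx=-5,dy=-2->C; (5,6):dx=-3,dy=-2->C; (5,7):dx=+2,dy=+2->C
  (5,8):dx=-4,dy=+8->D; (6,7):dx=+5,dy=+4->C; (6,8):dx=-1,dy=+10->D; (7,8):dx=-6,dy=+6->D
Step 2: C = 13, D = 15, total pairs = 28.
Step 3: tau = (C - D)/(n(n-1)/2) = (13 - 15)/28 = -0.071429.
Step 4: Exact two-sided p-value (enumerate n! = 40320 permutations of y under H0): p = 0.904861.
Step 5: alpha = 0.05. fail to reject H0.

tau_b = -0.0714 (C=13, D=15), p = 0.904861, fail to reject H0.


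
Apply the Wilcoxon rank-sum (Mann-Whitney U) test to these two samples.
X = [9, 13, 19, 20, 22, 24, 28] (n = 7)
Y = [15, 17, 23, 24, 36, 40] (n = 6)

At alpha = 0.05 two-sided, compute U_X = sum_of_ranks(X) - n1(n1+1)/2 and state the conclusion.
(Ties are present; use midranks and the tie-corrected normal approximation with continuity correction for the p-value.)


Step 1: Combine and sort all 13 observations; assign midranks.
sorted (value, group): (9,X), (13,X), (15,Y), (17,Y), (19,X), (20,X), (22,X), (23,Y), (24,X), (24,Y), (28,X), (36,Y), (40,Y)
ranks: 9->1, 13->2, 15->3, 17->4, 19->5, 20->6, 22->7, 23->8, 24->9.5, 24->9.5, 28->11, 36->12, 40->13
Step 2: Rank sum for X: R1 = 1 + 2 + 5 + 6 + 7 + 9.5 + 11 = 41.5.
Step 3: U_X = R1 - n1(n1+1)/2 = 41.5 - 7*8/2 = 41.5 - 28 = 13.5.
       U_Y = n1*n2 - U_X = 42 - 13.5 = 28.5.
Step 4: Ties are present, so use the tie-corrected normal approximation (with continuity correction) for the p-value.
Step 5: p-value = 0.316645; compare to alpha = 0.05. fail to reject H0.

U_X = 13.5, p = 0.316645, fail to reject H0 at alpha = 0.05.


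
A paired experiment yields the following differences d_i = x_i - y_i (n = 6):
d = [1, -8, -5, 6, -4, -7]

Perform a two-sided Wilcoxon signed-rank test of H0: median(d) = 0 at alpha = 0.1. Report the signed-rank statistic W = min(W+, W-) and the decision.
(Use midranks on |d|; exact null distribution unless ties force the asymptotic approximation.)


Step 1: Drop any zero differences (none here) and take |d_i|.
|d| = [1, 8, 5, 6, 4, 7]
Step 2: Midrank |d_i| (ties get averaged ranks).
ranks: |1|->1, |8|->6, |5|->3, |6|->4, |4|->2, |7|->5
Step 3: Attach original signs; sum ranks with positive sign and with negative sign.
W+ = 1 + 4 = 5
W- = 6 + 3 + 2 + 5 = 16
(Check: W+ + W- = 21 should equal n(n+1)/2 = 21.)
Step 4: Test statistic W = min(W+, W-) = 5.
Step 5: No ties, so the exact null distribution over the 2^6 = 64 sign assignments gives the two-sided p-value = 0.312500.
Step 6: alpha = 0.1. fail to reject H0.

W+ = 5, W- = 16, W = min = 5, p = 0.312500, fail to reject H0.


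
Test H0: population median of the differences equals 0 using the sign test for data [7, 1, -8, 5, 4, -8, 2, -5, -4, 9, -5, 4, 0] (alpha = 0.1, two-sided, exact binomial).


Step 1: Discard zero differences. Original n = 13; n_eff = number of nonzero differences = 12.
Nonzero differences (with sign): +7, +1, -8, +5, +4, -8, +2, -5, -4, +9, -5, +4
Step 2: Count signs: positive = 7, negative = 5.
Step 3: Under H0: P(positive) = 0.5, so the number of positives S ~ Bin(12, 0.5).
Step 4: Two-sided exact p-value = sum of Bin(12,0.5) probabilities at or below the observed probability = 0.774414.
Step 5: alpha = 0.1. fail to reject H0.

n_eff = 12, pos = 7, neg = 5, p = 0.774414, fail to reject H0.


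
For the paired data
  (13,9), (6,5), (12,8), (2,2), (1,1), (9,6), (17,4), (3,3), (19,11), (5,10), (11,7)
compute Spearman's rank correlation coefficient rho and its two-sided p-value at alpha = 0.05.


Step 1: Rank x and y separately (midranks; no ties here).
rank(x): 13->9, 6->5, 12->8, 2->2, 1->1, 9->6, 17->10, 3->3, 19->11, 5->4, 11->7
rank(y): 9->9, 5->5, 8->8, 2->2, 1->1, 6->6, 4->4, 3->3, 11->11, 10->10, 7->7
Step 2: d_i = R_x(i) - R_y(i); compute d_i^2.
  (9-9)^2=0, (5-5)^2=0, (8-8)^2=0, (2-2)^2=0, (1-1)^2=0, (6-6)^2=0, (10-4)^2=36, (3-3)^2=0, (11-11)^2=0, (4-10)^2=36, (7-7)^2=0
sum(d^2) = 72.
Step 3: rho = 1 - 6*72 / (11*(11^2 - 1)) = 1 - 432/1320 = 0.672727.
Step 4: Under H0, t = rho * sqrt((n-2)/(1-rho^2)) = 2.7277 ~ t(9).
Step 5: Two-sided p-value from the t-distribution with 9 df = 0.023313.
Step 6: alpha = 0.05. reject H0.

rho = 0.6727, p = 0.023313, reject H0 at alpha = 0.05.
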